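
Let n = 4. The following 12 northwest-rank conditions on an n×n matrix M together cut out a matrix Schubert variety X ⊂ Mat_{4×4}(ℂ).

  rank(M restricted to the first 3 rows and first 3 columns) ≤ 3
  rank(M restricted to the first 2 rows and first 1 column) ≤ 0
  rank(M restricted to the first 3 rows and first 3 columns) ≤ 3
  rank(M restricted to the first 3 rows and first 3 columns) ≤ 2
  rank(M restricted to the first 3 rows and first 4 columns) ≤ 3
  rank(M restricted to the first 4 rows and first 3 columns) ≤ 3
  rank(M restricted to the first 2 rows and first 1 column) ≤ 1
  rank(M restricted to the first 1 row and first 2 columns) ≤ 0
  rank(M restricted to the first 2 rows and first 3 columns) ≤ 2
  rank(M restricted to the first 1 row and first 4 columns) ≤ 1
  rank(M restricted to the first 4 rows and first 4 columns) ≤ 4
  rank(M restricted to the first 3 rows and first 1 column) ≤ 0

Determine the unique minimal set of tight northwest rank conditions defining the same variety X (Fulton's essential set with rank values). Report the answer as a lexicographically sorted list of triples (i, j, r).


Computing R[i][j] = min implied NW-rank bound (n=4, 12 conditions):

  R[1]: 0 | 0 | 1 | 1
  R[2]: 0 | 1 | 2 | 2
  R[3]: 0 | 1 | 2 | 3
  R[4]: 1 | 2 | 3 | 4

so w = (3, 2, 4, 1).

ℓ(w)=4; the 2 essential cells (i,j,r):

[(1, 2, 0), (3, 1, 0)]


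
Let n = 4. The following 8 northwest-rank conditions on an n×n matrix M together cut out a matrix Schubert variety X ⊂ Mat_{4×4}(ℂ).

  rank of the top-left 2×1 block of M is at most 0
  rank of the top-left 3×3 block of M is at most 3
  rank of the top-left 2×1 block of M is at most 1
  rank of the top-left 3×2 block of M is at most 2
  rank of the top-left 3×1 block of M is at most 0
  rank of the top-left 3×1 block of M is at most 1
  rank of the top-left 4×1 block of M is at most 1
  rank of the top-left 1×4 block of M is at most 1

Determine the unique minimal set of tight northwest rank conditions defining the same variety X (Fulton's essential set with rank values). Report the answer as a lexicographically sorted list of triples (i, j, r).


Propagating the 8 rank bounds to every northwest block:

  row 1: 0 1 1 1
  row 2: 0 1 2 2
  row 3: 0 1 2 3
  row 4: 1 2 3 4

the unique w with this rank table is (2, 3, 4, 1).

D(w) has 3 cells with 1 SE-corner; essential set:

[(3, 1, 0)]


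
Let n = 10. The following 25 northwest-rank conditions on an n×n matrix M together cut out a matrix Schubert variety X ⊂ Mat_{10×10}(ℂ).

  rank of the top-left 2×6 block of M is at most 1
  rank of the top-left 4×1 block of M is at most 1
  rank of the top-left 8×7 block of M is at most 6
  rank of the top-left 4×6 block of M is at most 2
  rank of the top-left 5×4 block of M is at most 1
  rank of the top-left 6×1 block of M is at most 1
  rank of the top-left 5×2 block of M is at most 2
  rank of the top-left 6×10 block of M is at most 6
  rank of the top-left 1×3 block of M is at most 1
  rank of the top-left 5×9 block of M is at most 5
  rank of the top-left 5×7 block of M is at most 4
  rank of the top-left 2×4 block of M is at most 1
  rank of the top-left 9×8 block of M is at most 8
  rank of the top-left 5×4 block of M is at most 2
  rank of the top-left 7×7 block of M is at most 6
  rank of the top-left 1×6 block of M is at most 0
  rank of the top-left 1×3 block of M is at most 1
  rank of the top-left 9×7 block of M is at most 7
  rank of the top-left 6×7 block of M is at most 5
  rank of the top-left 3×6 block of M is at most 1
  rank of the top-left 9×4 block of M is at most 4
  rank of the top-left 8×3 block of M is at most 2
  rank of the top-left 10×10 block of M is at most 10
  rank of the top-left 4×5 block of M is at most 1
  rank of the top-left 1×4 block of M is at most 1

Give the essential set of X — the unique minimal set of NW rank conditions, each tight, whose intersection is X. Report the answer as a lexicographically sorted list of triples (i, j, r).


Rank table r_w(10×10) implied by the 25 constraints:

  0 0 0 0 0 0 1 1 1 1
  1 1 1 1 1 1 2 2 2 2
  1 1 1 1 1 1 2 3 3 3
  1 1 1 1 1 2 3 4 4 4
  1 1 1 1 2 3 4 5 5 5
  1 2 2 2 3 4 5 6 6 6
  1 2 2 3 4 5 6 7 7 7
  1 2 2 3 4 5 6 7 8 8
  1 2 3 4 5 6 7 8 9 9
  1 2 3 4 5 6 7 8 9 10

the unique w with this rank table is (7, 1, 8, 6, 5, 2, 4, 9, 3, 10).

Fulton essential set (5 of the 20 Rothe cells):

[(1, 6, 0), (3, 6, 1), (4, 5, 1), (5, 4, 1), (8, 3, 2)]


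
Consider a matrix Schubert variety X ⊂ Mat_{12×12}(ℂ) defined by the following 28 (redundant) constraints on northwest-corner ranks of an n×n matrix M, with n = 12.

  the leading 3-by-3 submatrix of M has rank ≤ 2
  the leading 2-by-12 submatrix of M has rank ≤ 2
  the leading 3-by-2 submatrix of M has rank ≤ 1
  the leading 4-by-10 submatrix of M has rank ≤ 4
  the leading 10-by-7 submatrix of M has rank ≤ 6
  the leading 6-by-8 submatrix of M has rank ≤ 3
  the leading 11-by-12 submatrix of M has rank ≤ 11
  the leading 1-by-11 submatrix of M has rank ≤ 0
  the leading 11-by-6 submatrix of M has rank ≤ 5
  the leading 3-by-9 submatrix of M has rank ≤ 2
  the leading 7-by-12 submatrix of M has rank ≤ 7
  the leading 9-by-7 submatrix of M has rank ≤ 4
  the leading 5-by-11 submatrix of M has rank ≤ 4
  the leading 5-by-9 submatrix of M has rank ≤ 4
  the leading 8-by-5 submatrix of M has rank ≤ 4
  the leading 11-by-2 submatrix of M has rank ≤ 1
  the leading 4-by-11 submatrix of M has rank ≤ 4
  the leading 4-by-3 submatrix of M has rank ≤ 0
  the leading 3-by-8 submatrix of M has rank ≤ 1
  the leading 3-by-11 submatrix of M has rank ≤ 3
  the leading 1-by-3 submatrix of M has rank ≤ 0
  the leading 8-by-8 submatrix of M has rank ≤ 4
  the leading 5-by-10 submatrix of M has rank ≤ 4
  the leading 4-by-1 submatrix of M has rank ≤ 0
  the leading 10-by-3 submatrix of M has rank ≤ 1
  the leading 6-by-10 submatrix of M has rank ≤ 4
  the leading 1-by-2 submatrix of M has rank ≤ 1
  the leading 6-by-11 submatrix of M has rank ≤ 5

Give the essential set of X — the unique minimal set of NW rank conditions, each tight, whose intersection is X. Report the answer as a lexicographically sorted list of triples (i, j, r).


Computing R[i][j] = min implied NW-rank bound (n=12, 28 conditions):

  R[1]: 0  0  0  0  0  0  0  0  0  0  0  1
  R[2]: 0  0  0  1  1  1  1  1  1  1  1  2
  R[3]: 0  0  0  1  1  1  1  1  2  2  2  3
  R[4]: 0  0  0  1  2  2  2  2  3  3  3  4
  R[5]: 1  1  1  2  3  3  3  3  4  4  4  5
  R[6]: 1  1  1  2  3  3  3  3  4  4  5  6
  R[7]: 1  1  1  2  3  4  4  4  5  5  6  7
  R[8]: 1  1  1  2  3  4  4  4  5  6  7  8
  R[9]: 1  1  1  2  3  4  4  5  6  7  8  9
  R[10]: 1  1  1  2  3  4  5  6  7  8  9  10
  R[11]: 1  1  2  3  4  5  6  7  8  9  10  11
  R[12]: 1  2  3  4  5  6  7  8  9  10  11  12

so w = (12, 4, 9, 5, 1, 11, 6, 10, 8, 7, 3, 2).

|D(w)|=42, |Ess(w)|=9:

[(1, 11, 0), (3, 8, 1), (4, 3, 0), (6, 8, 3), (6, 10, 4), (8, 8, 4), (9, 7, 4), (10, 3, 1), (11, 2, 1)]


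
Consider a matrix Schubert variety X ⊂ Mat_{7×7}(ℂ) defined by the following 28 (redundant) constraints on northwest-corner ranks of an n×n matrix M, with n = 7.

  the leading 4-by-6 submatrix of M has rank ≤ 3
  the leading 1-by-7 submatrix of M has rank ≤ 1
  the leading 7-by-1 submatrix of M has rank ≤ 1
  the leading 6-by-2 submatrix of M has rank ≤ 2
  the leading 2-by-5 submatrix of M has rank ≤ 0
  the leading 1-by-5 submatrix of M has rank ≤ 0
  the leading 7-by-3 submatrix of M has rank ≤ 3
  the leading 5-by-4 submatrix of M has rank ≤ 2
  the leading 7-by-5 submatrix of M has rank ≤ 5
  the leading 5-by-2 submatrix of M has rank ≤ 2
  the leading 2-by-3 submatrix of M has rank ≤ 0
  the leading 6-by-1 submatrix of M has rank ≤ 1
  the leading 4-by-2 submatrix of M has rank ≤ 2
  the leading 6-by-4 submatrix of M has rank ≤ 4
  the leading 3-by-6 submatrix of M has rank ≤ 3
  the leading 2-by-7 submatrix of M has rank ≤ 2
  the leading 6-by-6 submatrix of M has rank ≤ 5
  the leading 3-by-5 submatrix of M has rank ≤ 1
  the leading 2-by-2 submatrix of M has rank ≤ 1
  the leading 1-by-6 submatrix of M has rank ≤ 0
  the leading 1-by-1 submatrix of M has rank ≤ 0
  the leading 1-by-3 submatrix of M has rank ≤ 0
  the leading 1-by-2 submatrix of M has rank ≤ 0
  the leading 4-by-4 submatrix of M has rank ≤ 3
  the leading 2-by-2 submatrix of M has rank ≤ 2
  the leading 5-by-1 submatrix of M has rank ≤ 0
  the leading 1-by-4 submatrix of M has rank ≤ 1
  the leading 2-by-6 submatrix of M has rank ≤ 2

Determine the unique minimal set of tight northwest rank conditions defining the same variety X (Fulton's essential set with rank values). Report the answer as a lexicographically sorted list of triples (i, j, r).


The tightest implied rank at each (i,j), from the 28 conditions:

  0 | 0 | 0 | 0 | 0 | 0 | 1
  0 | 0 | 0 | 0 | 0 | 1 | 2
  0 | 1 | 1 | 1 | 1 | 2 | 3
  0 | 1 | 2 | 2 | 2 | 3 | 4
  0 | 1 | 2 | 2 | 3 | 4 | 5
  1 | 2 | 3 | 3 | 4 | 5 | 6
  1 | 2 | 3 | 4 | 5 | 6 | 7

hence w(1..7) = (7, 6, 2, 3, 5, 1, 4).

ℓ(w)=15; the 4 essential cells (i,j,r):

[(1, 6, 0), (2, 5, 0), (5, 1, 0), (5, 4, 2)]


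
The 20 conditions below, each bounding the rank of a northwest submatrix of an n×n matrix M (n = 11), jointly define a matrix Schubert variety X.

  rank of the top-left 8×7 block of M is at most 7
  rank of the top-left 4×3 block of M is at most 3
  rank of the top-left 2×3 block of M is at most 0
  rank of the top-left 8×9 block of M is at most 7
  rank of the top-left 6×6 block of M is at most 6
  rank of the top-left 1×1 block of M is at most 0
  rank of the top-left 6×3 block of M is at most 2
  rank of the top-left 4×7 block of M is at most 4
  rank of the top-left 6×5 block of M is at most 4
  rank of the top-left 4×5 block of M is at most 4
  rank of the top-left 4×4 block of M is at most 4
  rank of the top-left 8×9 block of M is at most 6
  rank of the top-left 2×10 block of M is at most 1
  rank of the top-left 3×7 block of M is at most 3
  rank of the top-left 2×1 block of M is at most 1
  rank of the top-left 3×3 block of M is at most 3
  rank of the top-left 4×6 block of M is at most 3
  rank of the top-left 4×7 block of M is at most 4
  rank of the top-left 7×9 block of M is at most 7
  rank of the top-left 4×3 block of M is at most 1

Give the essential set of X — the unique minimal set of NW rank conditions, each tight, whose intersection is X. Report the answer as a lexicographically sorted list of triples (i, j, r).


Recovering R(i,j) via the rank-extension bound from the 20 conditions:

  0 0 0 1 1 1 1 1 1 1 1
  0 0 0 1 1 1 1 1 1 1 2
  1 1 1 2 2 2 2 2 2 2 3
  1 1 1 2 3 3 3 3 3 3 4
  1 2 2 3 4 4 4 4 4 4 5
  1 2 2 3 4 5 5 5 5 5 6
  1 2 3 4 5 6 6 6 6 6 7
  1 2 3 4 5 6 6 6 6 7 8
  1 2 3 4 5 6 7 7 7 8 9
  1 2 3 4 5 6 7 8 8 9 10
  1 2 3 4 5 6 7 8 9 10 11

the unique w with this rank table is (4, 11, 1, 5, 2, 6, 3, 10, 7, 8, 9).

Fulton essential set (5 of the 18 Rothe cells):

[(2, 3, 0), (2, 10, 1), (4, 3, 1), (6, 3, 2), (8, 9, 6)]


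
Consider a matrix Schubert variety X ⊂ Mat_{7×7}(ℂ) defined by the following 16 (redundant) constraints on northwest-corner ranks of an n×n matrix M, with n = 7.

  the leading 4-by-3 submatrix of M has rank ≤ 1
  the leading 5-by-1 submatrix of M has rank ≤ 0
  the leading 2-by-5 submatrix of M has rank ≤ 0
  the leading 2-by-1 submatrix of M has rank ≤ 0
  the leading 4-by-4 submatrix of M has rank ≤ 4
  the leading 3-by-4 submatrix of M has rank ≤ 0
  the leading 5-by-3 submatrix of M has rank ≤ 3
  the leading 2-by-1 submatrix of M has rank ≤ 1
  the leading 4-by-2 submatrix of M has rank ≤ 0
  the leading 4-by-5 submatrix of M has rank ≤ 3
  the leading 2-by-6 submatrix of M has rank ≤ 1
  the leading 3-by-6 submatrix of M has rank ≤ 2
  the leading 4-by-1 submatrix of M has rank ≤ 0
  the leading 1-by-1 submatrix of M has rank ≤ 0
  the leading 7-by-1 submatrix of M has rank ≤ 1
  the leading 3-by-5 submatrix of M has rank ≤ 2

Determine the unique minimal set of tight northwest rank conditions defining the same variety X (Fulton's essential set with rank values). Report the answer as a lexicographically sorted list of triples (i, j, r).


The tightest implied rank at each (i,j), from the 16 conditions:

  R[1]: 0, 0, 0, 0, 0, 1, 1
  R[2]: 0, 0, 0, 0, 0, 1, 2
  R[3]: 0, 0, 0, 0, 1, 2, 3
  R[4]: 0, 0, 1, 1, 2, 3, 4
  R[5]: 0, 1, 2, 2, 3, 4, 5
  R[6]: 1, 2, 3, 3, 4, 5, 6
  R[7]: 1, 2, 3, 4, 5, 6, 7

so w = (6, 7, 5, 3, 2, 1, 4).

Rothe diagram D(w) (17 cells), 4 SE-corners (essential conditions):

[(2, 5, 0), (3, 4, 0), (4, 2, 0), (5, 1, 0)]


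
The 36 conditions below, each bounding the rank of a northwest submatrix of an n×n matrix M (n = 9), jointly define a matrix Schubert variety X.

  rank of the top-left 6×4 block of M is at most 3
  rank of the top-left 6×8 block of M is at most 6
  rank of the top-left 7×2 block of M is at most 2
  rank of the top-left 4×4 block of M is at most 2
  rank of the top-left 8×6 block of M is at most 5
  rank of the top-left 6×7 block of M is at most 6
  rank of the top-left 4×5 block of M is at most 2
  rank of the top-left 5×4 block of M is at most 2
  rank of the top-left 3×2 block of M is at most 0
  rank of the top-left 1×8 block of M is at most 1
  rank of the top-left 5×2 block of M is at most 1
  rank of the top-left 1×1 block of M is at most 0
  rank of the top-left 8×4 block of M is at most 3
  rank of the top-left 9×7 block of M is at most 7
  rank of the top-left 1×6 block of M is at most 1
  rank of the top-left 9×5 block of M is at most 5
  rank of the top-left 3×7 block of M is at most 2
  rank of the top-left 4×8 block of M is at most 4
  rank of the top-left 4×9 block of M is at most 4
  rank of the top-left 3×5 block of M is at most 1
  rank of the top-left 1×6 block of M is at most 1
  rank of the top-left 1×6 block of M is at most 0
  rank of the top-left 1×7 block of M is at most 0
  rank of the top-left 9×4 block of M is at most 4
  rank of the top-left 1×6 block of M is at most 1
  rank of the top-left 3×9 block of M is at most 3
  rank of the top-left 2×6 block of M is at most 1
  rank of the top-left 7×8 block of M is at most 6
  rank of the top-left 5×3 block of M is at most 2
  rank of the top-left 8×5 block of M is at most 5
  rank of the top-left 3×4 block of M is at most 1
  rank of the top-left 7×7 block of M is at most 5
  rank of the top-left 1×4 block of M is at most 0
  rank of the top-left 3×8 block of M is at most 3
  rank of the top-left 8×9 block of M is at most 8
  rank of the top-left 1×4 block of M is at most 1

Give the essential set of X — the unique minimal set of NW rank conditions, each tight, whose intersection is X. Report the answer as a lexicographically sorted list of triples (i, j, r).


Rank table r_w(9×9) implied by the 36 constraints:

  row 1: 0 0 0 0 0 0 0 1 1
  row 2: 0 0 1 1 1 1 1 2 2
  row 3: 0 0 1 1 1 2 2 3 3
  row 4: 1 1 2 2 2 3 3 4 4
  row 5: 1 1 2 2 3 4 4 5 5
  row 6: 1 2 3 3 4 5 5 6 6
  row 7: 1 2 3 3 4 5 5 6 7
  row 8: 1 2 3 3 4 5 6 7 8
  row 9: 1 2 3 4 5 6 7 8 9

second differences of R give the permutation w = (8, 3, 6, 1, 5, 2, 9, 7, 4).

Rothe diagram D(w) (18 cells), 7 SE-corners (essential conditions):

[(1, 7, 0), (3, 2, 0), (3, 5, 1), (5, 2, 1), (5, 4, 2), (7, 7, 5), (8, 4, 3)]


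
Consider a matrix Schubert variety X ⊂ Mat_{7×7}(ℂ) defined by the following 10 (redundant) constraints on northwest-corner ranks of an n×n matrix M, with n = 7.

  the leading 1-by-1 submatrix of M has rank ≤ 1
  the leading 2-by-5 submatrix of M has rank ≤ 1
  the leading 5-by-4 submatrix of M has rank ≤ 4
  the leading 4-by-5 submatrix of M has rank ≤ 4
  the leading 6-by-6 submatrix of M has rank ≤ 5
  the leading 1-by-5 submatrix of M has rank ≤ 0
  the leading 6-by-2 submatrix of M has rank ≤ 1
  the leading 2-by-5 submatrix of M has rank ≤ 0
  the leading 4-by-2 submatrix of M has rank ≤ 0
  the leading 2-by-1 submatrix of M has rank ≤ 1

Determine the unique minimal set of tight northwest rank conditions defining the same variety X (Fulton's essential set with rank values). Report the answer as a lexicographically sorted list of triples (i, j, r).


The tightest implied rank at each (i,j), from the 10 conditions:

  R[1]: 0  0  0  0  0  1  1
  R[2]: 0  0  0  0  0  1  2
  R[3]: 0  0  1  1  1  2  3
  R[4]: 0  0  1  2  2  3  4
  R[5]: 1  1  2  3  3  4  5
  R[6]: 1  1  2  3  4  5  6
  R[7]: 1  2  3  4  5  6  7

giving w = (6, 7, 3, 4, 1, 5, 2) via Δ²R.

Rothe diagram D(w) (15 cells), 3 SE-corners (essential conditions):

[(2, 5, 0), (4, 2, 0), (6, 2, 1)]


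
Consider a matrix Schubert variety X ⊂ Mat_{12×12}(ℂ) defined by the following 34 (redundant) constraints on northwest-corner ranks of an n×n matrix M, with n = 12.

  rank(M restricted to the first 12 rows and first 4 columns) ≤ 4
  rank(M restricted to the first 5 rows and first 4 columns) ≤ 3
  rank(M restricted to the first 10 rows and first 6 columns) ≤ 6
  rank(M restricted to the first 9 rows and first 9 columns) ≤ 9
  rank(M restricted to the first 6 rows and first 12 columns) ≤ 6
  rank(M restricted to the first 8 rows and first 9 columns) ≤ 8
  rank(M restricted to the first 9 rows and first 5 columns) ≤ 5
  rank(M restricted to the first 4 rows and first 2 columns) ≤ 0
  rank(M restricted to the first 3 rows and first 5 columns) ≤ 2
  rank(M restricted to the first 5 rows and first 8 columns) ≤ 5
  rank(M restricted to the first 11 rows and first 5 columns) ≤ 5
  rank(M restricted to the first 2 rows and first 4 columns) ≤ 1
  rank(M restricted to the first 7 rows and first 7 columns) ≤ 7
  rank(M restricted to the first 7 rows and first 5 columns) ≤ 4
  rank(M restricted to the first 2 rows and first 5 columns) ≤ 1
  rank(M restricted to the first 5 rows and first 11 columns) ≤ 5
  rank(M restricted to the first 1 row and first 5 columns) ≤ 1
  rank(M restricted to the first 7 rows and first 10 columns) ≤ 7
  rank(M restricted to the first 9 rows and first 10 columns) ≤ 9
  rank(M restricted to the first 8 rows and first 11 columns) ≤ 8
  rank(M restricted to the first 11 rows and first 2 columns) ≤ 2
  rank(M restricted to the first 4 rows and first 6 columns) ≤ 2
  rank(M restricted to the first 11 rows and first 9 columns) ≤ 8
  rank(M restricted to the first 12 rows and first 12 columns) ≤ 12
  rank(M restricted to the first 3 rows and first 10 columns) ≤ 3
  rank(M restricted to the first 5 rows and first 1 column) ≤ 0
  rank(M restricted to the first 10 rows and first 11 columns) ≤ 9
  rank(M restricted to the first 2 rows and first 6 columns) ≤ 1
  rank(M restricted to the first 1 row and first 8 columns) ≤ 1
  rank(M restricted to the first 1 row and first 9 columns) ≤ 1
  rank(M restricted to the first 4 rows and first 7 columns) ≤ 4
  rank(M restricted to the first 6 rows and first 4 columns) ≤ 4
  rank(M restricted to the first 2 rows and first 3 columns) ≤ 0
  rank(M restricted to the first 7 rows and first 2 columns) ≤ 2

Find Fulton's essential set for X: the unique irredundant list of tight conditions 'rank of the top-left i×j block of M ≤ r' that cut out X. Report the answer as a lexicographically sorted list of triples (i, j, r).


Computing R[i][j] = min implied NW-rank bound (n=12, 34 conditions):

  row 1: 0  0  0  1  1  1  1  1  1  1  1  1
  row 2: 0  0  0  1  1  1  2  2  2  2  2  2
  row 3: 0  0  1  2  2  2  3  3  3  3  3  3
  row 4: 0  0  1  2  2  2  3  4  4  4  4  4
  row 5: 0  1  2  3  3  3  4  5  5  5  5  5
  row 6: 1  2  3  4  4  4  5  6  6  6  6  6
  row 7: 1  2  3  4  4  5  6  7  7  7  7  7
  row 8: 1  2  3  4  5  6  7  8  8  8  8  8
  row 9: 1  2  3  4  5  6  7  8  8  9  9  9
  row 10: 1  2  3  4  5  6  7  8  8  9  9  10
  row 11: 1  2  3  4  5  6  7  8  8  9  10  11
  row 12: 1  2  3  4  5  6  7  8  9  10  11  12

second differences of R give the permutation w = (4, 7, 3, 8, 2, 1, 6, 5, 10, 12, 11, 9).

Fulton essential set (8 of the 20 Rothe cells):

[(2, 3, 0), (2, 6, 1), (4, 2, 0), (4, 6, 2), (5, 1, 0), (7, 5, 4), (10, 11, 9), (11, 9, 8)]


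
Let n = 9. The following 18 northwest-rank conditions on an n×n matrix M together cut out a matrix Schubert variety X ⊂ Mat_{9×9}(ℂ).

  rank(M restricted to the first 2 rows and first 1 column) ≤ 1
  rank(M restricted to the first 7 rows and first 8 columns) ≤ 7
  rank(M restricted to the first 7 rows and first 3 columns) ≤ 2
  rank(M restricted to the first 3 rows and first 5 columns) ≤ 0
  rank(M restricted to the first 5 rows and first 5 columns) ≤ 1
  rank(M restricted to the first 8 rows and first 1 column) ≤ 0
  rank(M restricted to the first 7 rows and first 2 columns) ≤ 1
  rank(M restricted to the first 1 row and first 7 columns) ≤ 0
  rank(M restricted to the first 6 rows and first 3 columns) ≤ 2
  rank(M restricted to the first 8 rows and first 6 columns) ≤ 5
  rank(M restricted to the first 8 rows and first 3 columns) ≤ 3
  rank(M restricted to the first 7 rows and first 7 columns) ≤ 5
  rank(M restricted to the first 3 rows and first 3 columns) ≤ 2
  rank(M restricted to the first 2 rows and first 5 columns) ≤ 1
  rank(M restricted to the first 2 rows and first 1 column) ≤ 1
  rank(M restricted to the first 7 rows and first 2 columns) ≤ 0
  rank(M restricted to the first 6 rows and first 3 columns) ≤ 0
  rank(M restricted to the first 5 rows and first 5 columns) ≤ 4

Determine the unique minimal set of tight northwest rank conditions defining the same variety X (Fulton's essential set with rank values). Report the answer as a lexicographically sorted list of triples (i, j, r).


Computing R[i][j] = min implied NW-rank bound (n=9, 18 conditions):

  0 | 0 | 0 | 0 | 0 | 0 | 0 | 1 | 1
  0 | 0 | 0 | 0 | 0 | 1 | 1 | 2 | 2
  0 | 0 | 0 | 0 | 0 | 1 | 2 | 3 | 3
  0 | 0 | 0 | 1 | 1 | 2 | 3 | 4 | 4
  0 | 0 | 0 | 1 | 1 | 2 | 3 | 4 | 5
  0 | 0 | 0 | 1 | 2 | 3 | 4 | 5 | 6
  0 | 0 | 1 | 2 | 3 | 4 | 5 | 6 | 7
  0 | 1 | 2 | 3 | 4 | 5 | 6 | 7 | 8
  1 | 2 | 3 | 4 | 5 | 6 | 7 | 8 | 9

giving w = (8, 6, 7, 4, 9, 5, 3, 2, 1) via Δ²R.

Fulton essential set (6 of the 30 Rothe cells):

[(1, 7, 0), (3, 5, 0), (5, 5, 1), (6, 3, 0), (7, 2, 0), (8, 1, 0)]


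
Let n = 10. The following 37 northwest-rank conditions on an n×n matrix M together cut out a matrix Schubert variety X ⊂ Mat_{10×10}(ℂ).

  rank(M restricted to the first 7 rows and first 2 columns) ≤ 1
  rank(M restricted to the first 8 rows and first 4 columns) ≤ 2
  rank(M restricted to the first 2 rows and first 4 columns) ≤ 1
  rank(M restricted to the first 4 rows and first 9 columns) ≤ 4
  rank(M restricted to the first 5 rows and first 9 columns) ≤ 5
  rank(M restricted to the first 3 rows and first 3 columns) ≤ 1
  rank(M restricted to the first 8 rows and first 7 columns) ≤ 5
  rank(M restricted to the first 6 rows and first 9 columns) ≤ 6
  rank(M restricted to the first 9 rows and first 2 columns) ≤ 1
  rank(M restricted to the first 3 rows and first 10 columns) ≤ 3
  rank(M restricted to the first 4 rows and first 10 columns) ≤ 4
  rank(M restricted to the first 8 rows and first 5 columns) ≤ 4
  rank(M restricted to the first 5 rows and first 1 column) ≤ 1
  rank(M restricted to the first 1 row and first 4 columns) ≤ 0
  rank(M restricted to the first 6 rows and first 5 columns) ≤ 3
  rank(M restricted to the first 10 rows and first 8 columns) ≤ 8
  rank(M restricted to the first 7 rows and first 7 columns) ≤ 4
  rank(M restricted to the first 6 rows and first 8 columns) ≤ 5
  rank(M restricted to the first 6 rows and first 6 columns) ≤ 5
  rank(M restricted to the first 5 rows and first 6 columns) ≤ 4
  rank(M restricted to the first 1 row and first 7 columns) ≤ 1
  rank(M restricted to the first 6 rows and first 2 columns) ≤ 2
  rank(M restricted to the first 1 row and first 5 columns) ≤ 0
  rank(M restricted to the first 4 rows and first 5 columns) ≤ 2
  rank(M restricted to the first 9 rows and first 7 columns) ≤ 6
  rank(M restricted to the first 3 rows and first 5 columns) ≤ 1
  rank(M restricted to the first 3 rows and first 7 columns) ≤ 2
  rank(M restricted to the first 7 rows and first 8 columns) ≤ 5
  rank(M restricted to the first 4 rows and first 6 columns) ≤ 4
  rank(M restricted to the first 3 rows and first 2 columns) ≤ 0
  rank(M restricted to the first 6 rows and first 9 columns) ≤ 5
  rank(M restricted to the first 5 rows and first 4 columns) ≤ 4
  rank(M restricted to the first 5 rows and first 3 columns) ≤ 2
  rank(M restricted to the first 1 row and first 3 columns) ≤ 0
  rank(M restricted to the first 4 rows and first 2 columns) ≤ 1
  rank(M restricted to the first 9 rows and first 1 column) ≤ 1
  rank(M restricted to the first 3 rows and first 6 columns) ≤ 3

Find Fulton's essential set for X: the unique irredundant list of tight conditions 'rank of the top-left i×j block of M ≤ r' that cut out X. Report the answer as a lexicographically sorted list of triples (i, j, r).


Computing R[i][j] = min implied NW-rank bound (n=10, 37 conditions):

  R[1]: 0  0  0  0  0  1  1  1  1  1
  R[2]: 0  0  1  1  1  2  2  2  2  2
  R[3]: 0  0  1  1  1  2  2  3  3  3
  R[4]: 1  1  2  2  2  3  3  4  4  4
  R[5]: 1  1  2  2  3  4  4  5  5  5
  R[6]: 1  1  2  2  3  4  4  5  5  6
  R[7]: 1  1  2  2  3  4  4  5  6  7
  R[8]: 1  1  2  2  3  4  5  6  7  8
  R[9]: 1  1  2  3  4  5  6  7  8  9
  R[10]: 1  2  3  4  5  6  7  8  9  10

giving w = (6, 3, 8, 1, 5, 10, 9, 7, 4, 2) via Δ²R.

Fulton essential set (8 of the 24 Rothe cells):

[(1, 5, 0), (3, 2, 0), (3, 5, 1), (3, 7, 2), (6, 9, 5), (7, 7, 4), (8, 4, 2), (9, 2, 1)]


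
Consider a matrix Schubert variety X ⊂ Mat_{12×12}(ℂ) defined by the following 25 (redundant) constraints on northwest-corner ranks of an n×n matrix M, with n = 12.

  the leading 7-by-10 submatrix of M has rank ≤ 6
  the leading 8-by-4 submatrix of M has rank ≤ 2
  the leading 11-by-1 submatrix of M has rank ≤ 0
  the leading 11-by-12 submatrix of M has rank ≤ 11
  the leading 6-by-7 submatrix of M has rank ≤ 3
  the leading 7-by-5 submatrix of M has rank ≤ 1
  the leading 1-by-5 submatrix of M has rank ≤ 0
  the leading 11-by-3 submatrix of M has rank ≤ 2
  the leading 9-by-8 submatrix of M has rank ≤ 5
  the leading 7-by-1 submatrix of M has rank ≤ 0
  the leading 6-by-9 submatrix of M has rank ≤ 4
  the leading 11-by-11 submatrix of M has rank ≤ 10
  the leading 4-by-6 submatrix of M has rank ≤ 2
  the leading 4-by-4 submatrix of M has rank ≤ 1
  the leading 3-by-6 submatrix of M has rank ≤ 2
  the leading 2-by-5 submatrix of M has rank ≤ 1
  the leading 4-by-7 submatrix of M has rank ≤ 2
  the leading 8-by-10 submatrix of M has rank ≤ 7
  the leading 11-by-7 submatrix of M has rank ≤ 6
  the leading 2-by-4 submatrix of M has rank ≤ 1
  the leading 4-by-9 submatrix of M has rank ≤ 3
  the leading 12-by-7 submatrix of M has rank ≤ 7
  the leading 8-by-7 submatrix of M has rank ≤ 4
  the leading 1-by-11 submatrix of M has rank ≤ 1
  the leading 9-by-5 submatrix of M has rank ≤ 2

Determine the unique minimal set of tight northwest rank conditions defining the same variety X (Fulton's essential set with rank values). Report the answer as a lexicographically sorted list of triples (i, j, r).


Propagating the 25 rank bounds to every northwest block:

  R[1]: 0 0 0 0 0 1 1 1 1 1 1 1
  R[2]: 0 1 1 1 1 2 2 2 2 2 2 2
  R[3]: 0 1 1 1 1 2 2 3 3 3 3 3
  R[4]: 0 1 1 1 1 2 2 3 3 4 4 4
  R[5]: 0 1 1 1 1 2 3 4 4 5 5 5
  R[6]: 0 1 1 1 1 2 3 4 4 5 6 6
  R[7]: 0 1 1 1 1 2 3 4 5 6 7 7
  R[8]: 0 1 2 2 2 3 4 5 6 7 8 8
  R[9]: 0 1 2 2 2 3 4 5 6 7 8 9
  R[10]: 0 1 2 3 3 4 5 6 7 8 9 10
  R[11]: 0 1 2 3 4 5 6 7 8 9 10 11
  R[12]: 1 2 3 4 5 6 7 8 9 10 11 12

reading off 1-entries of Δ²R: w = (6, 2, 8, 10, 7, 11, 9, 3, 12, 4, 5, 1).

D(w) has 36 cells with 7 SE-corners; essential set:

[(1, 5, 0), (4, 7, 2), (4, 9, 3), (6, 9, 4), (7, 5, 1), (9, 5, 2), (11, 1, 0)]


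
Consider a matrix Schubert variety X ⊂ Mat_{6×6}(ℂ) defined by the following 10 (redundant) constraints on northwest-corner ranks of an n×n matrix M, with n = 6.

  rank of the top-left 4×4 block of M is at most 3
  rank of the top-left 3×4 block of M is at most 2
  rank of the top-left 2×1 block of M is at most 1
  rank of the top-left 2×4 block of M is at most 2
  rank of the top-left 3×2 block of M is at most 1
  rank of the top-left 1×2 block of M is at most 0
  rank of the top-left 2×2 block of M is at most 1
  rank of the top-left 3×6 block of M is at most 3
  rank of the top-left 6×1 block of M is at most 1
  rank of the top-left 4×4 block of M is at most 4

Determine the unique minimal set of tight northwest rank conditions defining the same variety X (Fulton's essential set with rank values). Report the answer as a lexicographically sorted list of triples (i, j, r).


Reconstructing r_w from the 10 given conditions:

  i=1: 0, 0, 1, 1, 1, 1
  i=2: 1, 1, 2, 2, 2, 2
  i=3: 1, 1, 2, 2, 3, 3
  i=4: 1, 2, 3, 3, 4, 4
  i=5: 1, 2, 3, 4, 5, 5
  i=6: 1, 2, 3, 4, 5, 6

reading off 1-entries of Δ²R: w = (3, 1, 5, 2, 4, 6).

ℓ(w)=4; the 3 essential cells (i,j,r):

[(1, 2, 0), (3, 2, 1), (3, 4, 2)]


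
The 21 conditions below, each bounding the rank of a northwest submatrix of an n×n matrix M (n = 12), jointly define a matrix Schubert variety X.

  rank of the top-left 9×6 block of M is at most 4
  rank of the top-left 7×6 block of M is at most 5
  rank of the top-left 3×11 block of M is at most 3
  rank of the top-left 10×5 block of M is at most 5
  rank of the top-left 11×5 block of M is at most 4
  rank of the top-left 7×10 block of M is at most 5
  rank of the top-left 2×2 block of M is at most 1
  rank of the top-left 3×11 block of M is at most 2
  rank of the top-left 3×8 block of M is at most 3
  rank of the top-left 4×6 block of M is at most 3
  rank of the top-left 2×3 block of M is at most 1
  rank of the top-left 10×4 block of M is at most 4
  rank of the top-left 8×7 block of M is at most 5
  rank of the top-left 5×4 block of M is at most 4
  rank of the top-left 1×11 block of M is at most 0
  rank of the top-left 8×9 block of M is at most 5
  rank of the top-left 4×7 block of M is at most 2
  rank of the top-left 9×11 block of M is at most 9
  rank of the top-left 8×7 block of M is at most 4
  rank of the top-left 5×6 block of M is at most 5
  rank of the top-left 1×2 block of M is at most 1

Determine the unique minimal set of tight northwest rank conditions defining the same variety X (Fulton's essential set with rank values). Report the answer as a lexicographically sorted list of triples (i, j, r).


Computing R[i][j] = min implied NW-rank bound (n=12, 21 conditions):

  R[1]: 0 0 0 0 0 0 0 0 0 0 0 1
  R[2]: 1 1 1 1 1 1 1 1 1 1 1 2
  R[3]: 1 2 2 2 2 2 2 2 2 2 2 3
  R[4]: 1 2 2 2 2 2 2 3 3 3 3 4
  R[5]: 1 2 3 3 3 3 3 4 4 4 4 5
  R[6]: 1 2 3 4 4 4 4 5 5 5 5 6
  R[7]: 1 2 3 4 4 4 4 5 5 5 6 7
  R[8]: 1 2 3 4 4 4 4 5 5 6 7 8
  R[9]: 1 2 3 4 4 4 5 6 6 7 8 9
  R[10]: 1 2 3 4 4 5 6 7 7 8 9 10
  R[11]: 1 2 3 4 4 5 6 7 8 9 10 11
  R[12]: 1 2 3 4 5 6 7 8 9 10 11 12

second differences of R give the permutation w = (12, 1, 2, 8, 3, 4, 11, 10, 7, 6, 9, 5).

Rothe diagram D(w) (29 cells), 7 SE-corners (essential conditions):

[(1, 11, 0), (4, 7, 2), (7, 10, 5), (8, 7, 4), (8, 9, 5), (9, 6, 4), (11, 5, 4)]


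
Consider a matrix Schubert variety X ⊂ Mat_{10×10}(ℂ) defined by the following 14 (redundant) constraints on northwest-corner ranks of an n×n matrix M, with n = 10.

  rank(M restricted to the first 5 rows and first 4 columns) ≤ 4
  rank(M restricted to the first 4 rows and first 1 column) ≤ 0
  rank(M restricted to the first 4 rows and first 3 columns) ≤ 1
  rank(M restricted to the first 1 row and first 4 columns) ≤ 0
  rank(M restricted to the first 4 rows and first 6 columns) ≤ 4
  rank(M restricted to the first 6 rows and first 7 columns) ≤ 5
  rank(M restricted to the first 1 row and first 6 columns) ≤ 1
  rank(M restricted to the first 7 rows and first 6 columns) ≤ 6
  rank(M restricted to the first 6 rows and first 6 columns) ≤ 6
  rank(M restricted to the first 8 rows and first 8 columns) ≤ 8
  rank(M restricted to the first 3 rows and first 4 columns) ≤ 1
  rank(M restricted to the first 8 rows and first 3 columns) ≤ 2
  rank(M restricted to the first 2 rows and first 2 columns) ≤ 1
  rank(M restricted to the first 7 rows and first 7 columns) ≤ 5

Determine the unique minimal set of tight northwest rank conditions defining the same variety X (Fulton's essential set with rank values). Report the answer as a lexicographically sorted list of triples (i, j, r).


The tightest implied rank at each (i,j), from the 14 conditions:

  row 1: 0  0  0  0  1  1  1  1  1  1
  row 2: 0  1  1  1  2  2  2  2  2  2
  row 3: 0  1  1  1  2  3  3  3  3  3
  row 4: 0  1  1  2  3  4  4  4  4  4
  row 5: 1  2  2  3  4  5  5  5  5  5
  row 6: 1  2  2  3  4  5  5  6  6  6
  row 7: 1  2  2  3  4  5  5  6  7  7
  row 8: 1  2  2  3  4  5  6  7  8  8
  row 9: 1  2  3  4  5  6  7  8  9  9
  row 10: 1  2  3  4  5  6  7  8  9  10

second differences of R give the permutation w = (5, 2, 6, 4, 1, 8, 9, 7, 3, 10).

6 SE-corners of the 15-cell Rothe diagram give Ess(w):

[(1, 4, 0), (3, 4, 1), (4, 1, 0), (4, 3, 1), (7, 7, 5), (8, 3, 2)]


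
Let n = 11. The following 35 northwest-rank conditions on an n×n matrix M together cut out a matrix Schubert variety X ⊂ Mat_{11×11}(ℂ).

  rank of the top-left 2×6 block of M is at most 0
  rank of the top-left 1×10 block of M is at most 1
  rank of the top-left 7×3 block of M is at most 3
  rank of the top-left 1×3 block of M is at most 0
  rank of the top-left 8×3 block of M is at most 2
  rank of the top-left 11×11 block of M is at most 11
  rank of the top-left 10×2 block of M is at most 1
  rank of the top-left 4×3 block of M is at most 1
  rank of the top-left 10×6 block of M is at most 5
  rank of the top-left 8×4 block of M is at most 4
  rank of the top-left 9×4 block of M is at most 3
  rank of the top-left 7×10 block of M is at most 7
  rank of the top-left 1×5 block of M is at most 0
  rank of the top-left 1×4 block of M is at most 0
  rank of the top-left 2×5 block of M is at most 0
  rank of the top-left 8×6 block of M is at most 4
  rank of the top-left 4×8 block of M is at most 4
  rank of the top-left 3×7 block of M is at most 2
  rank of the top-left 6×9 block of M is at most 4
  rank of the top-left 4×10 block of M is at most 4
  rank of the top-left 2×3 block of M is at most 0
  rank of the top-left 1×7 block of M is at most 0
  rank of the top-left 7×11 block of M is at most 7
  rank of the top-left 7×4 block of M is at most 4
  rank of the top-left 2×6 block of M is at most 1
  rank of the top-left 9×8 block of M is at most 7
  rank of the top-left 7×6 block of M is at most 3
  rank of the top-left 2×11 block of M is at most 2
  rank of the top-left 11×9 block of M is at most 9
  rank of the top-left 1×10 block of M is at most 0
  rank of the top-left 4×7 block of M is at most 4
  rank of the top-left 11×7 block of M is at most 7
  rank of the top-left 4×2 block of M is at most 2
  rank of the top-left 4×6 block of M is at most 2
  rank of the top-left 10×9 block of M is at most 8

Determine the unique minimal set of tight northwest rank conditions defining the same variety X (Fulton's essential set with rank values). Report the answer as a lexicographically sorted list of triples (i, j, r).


Propagating the 35 rank bounds to every northwest block:

  row 1: 0  0  0  0  0  0  0  0  0  0  1
  row 2: 0  0  0  0  0  0  1  1  1  1  2
  row 3: 1  1  1  1  1  1  2  2  2  2  3
  row 4: 1  1  1  2  2  2  3  3  3  3  4
  row 5: 1  1  2  3  3  3  4  4  4  4  5
  row 6: 1  1  2  3  3  3  4  4  4  5  6
  row 7: 1  1  2  3  3  3  4  5  5  6  7
  row 8: 1  1  2  3  4  4  5  6  6  7  8
  row 9: 1  1  2  3  4  5  6  7  7  8  9
  row 10: 1  1  2  3  4  5  6  7  8  9  10
  row 11: 1  2  3  4  5  6  7  8  9  10  11

the unique w with this rank table is (11, 7, 1, 4, 3, 10, 8, 5, 6, 9, 2).

Fulton essential set (6 of the 30 Rothe cells):

[(1, 10, 0), (2, 6, 0), (4, 3, 1), (6, 9, 4), (7, 6, 3), (10, 2, 1)]


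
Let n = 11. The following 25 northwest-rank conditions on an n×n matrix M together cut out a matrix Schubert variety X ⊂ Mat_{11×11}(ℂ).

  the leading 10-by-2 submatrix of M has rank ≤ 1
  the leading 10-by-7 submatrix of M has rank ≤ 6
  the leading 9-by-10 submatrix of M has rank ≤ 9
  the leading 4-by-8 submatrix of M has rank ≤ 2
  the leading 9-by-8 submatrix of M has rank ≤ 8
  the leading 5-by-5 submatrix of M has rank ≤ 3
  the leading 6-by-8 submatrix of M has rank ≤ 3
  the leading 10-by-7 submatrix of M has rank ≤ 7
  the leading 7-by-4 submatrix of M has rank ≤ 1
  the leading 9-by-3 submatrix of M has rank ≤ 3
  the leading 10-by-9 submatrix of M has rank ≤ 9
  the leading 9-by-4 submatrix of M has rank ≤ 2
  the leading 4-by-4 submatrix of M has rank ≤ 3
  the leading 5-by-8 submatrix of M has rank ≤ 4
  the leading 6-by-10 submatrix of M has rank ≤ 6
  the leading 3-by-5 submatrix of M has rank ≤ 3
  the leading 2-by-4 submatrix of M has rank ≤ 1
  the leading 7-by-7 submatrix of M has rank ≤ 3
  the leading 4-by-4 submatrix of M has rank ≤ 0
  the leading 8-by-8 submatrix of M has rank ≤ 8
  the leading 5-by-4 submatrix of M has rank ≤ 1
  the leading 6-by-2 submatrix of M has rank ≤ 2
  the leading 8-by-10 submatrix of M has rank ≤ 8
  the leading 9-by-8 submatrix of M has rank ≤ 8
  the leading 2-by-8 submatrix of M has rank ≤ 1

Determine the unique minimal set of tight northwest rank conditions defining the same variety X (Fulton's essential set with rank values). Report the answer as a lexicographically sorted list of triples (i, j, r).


Recovering R(i,j) via the rank-extension bound from the 25 conditions:

  i=1: 0 | 0 | 0 | 0 | 1 | 1 | 1 | 1 | 1 | 1 | 1
  i=2: 0 | 0 | 0 | 0 | 1 | 1 | 1 | 1 | 2 | 2 | 2
  i=3: 0 | 0 | 0 | 0 | 1 | 2 | 2 | 2 | 3 | 3 | 3
  i=4: 0 | 0 | 0 | 0 | 1 | 2 | 2 | 2 | 3 | 4 | 4
  i=5: 1 | 1 | 1 | 1 | 2 | 3 | 3 | 3 | 4 | 5 | 5
  i=6: 1 | 1 | 1 | 1 | 2 | 3 | 3 | 3 | 4 | 5 | 6
  i=7: 1 | 1 | 1 | 1 | 2 | 3 | 3 | 4 | 5 | 6 | 7
  i=8: 1 | 1 | 2 | 2 | 3 | 4 | 4 | 5 | 6 | 7 | 8
  i=9: 1 | 1 | 2 | 2 | 3 | 4 | 5 | 6 | 7 | 8 | 9
  i=10: 1 | 1 | 2 | 3 | 4 | 5 | 6 | 7 | 8 | 9 | 10
  i=11: 1 | 2 | 3 | 4 | 5 | 6 | 7 | 8 | 9 | 10 | 11

so w = (5, 9, 6, 10, 1, 11, 8, 3, 7, 4, 2).

ℓ(w)=34; the 8 essential cells (i,j,r):

[(2, 8, 1), (4, 4, 0), (4, 8, 2), (6, 8, 3), (7, 4, 1), (7, 7, 3), (9, 4, 2), (10, 2, 1)]


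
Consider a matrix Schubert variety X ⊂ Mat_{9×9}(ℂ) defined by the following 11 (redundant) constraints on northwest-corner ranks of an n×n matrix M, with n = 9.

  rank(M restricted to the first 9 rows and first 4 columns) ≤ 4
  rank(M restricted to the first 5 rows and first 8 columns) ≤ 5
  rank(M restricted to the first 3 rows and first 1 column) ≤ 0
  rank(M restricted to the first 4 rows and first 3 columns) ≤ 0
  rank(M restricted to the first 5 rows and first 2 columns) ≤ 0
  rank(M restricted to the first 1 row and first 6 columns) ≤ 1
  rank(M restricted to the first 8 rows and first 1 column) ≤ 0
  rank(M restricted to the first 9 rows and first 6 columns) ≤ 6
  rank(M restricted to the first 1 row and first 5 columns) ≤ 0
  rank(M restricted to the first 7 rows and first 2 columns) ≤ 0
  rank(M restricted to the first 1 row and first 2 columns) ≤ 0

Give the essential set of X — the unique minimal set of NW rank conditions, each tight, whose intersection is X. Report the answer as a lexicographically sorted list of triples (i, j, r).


Recovering R(i,j) via the rank-extension bound from the 11 conditions:

  row 1: 0 | 0 | 0 | 0 | 0 | 1 | 1 | 1 | 1
  row 2: 0 | 0 | 0 | 1 | 1 | 2 | 2 | 2 | 2
  row 3: 0 | 0 | 0 | 1 | 2 | 3 | 3 | 3 | 3
  row 4: 0 | 0 | 0 | 1 | 2 | 3 | 4 | 4 | 4
  row 5: 0 | 0 | 1 | 2 | 3 | 4 | 5 | 5 | 5
  row 6: 0 | 0 | 1 | 2 | 3 | 4 | 5 | 6 | 6
  row 7: 0 | 0 | 1 | 2 | 3 | 4 | 5 | 6 | 7
  row 8: 0 | 1 | 2 | 3 | 4 | 5 | 6 | 7 | 8
  row 9: 1 | 2 | 3 | 4 | 5 | 6 | 7 | 8 | 9

giving w = (6, 4, 5, 7, 3, 8, 9, 2, 1) via Δ²R.

Rothe diagram D(w) (21 cells), 4 SE-corners (essential conditions):

[(1, 5, 0), (4, 3, 0), (7, 2, 0), (8, 1, 0)]
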